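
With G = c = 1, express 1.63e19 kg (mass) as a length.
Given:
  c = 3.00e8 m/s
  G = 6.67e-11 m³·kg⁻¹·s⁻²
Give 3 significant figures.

1.21e-8 m

In G = c = 1 units mass has dimensions of length; the conversion factor is G/c².
1.63e19 kg × (G/c²) = 1.21e-8 m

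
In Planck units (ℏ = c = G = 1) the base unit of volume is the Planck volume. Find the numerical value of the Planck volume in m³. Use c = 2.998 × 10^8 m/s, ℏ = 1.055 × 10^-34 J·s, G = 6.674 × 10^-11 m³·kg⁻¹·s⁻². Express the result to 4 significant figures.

V_P = (ℏG/c³)^(3/2)
  = √(1.784 × 10^-209)
  = 4.224 × 10^-105 m³

4.224 × 10^-105 m³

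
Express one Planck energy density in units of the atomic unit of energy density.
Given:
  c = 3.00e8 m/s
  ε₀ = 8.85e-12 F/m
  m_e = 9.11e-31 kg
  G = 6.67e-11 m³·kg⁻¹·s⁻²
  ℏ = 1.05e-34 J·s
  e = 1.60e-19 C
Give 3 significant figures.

1.55e100

Planck energy density: u_P = c⁷/(ℏG²) = 4.68e113 J/m³
atomic unit of energy density: u_au = E_h/a₀³ = m_e⁴e¹⁰/((4πε₀)⁵ℏ⁸) = 3.01e13 J/m³
ratio = 4.68e113 / 3.01e13 = 1.55e100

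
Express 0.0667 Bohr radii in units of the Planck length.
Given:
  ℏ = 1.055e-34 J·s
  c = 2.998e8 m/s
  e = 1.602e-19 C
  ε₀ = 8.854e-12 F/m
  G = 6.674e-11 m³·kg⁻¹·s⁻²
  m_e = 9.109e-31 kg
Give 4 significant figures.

Bohr radius: a₀ = 4πε₀ℏ²/(m_e e²) = 5.297e-11 m
Planck length: ℓ_P = √(ℏG/c³) = 1.616e-35 m
0.0667 × 5.297e-11 / 1.616e-35 = 2.186e23

2.186e23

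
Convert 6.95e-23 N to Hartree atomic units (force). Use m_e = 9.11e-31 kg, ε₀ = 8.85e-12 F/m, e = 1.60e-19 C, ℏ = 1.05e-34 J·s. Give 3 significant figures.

atomic unit of force: F_au = E_h/a₀ = m_e²e⁶/((4πε₀)³ℏ⁴) = 8.33e-8 N.
6.95e-23 / 8.33e-8 = 8.35e-16

8.35e-16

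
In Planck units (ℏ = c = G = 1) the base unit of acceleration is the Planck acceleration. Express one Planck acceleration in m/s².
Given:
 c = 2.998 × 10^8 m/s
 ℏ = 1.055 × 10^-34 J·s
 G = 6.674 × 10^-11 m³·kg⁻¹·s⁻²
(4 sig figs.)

a_P = √(c⁷/(ℏG))
  = √(3.092 × 10^103)
  = 5.560 × 10^51 m/s²

5.560 × 10^51 m/s²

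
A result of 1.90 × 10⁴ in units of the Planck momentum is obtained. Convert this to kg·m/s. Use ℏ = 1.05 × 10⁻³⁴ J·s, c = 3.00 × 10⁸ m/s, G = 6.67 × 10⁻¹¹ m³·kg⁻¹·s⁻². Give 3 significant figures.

One Planck momentum: p_P = √(ℏc³/G) = 6.52 kg·m/s.
1.90 × 10⁴ × 6.52 kg·m/s = 1.24 × 10⁵ kg·m/s

1.24 × 10⁵ kg·m/s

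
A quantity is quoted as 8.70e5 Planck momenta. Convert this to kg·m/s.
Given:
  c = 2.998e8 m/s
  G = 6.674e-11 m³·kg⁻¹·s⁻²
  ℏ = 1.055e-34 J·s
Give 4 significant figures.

5.678e6 kg·m/s

One Planck momentum: p_P = √(ℏc³/G) = 6.527 kg·m/s.
8.70e5 × 6.527 kg·m/s = 5.678e6 kg·m/s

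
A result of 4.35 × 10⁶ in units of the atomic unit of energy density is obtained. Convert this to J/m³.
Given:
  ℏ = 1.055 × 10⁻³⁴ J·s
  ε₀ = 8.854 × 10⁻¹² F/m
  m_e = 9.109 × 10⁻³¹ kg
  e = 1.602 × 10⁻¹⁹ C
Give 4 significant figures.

One atomic unit of energy density: u_au = E_h/a₀³ = m_e⁴e¹⁰/((4πε₀)⁵ℏ⁸) = 2.929 × 10¹³ J/m³.
4.35 × 10⁶ × 2.929 × 10¹³ J/m³ = 1.274 × 10²⁰ J/m³

1.274 × 10²⁰ J/m³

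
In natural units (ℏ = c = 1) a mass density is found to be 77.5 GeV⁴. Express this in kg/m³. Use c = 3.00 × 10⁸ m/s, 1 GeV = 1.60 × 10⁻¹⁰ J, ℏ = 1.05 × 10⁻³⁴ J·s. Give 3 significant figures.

Mass density is [E]/(c²[L]³) = [E]⁴/(ℏ³c⁵).
1 GeV⁴ → 1/(ℏ³c⁵) × (1 GeV in J)⁴ = 2.33 × 10²⁰ kg/m³.
Result: 77.5 × 2.33 × 10²⁰ = 1.81 × 10²² kg/m³.

1.81 × 10²² kg/m³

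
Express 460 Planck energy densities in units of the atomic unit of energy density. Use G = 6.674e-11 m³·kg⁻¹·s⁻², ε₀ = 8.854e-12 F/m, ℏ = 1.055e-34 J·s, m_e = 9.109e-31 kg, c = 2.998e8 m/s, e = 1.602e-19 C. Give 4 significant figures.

Planck energy density: u_P = c⁷/(ℏG²) = 4.632e113 J/m³
atomic unit of energy density: u_au = E_h/a₀³ = m_e⁴e¹⁰/((4πε₀)⁵ℏ⁸) = 2.929e13 J/m³
460 × 4.632e113 / 2.929e13 = 7.275e102

7.275e102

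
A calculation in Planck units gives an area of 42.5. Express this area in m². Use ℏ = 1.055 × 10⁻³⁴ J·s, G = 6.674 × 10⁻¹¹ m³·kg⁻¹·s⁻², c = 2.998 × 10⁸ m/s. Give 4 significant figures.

1.111 × 10⁻⁶⁸ m²

One Planck area: A_P = ℏG/c³ = 2.613 × 10⁻⁷⁰ m².
42.5 × 2.613 × 10⁻⁷⁰ m² = 1.111 × 10⁻⁶⁸ m²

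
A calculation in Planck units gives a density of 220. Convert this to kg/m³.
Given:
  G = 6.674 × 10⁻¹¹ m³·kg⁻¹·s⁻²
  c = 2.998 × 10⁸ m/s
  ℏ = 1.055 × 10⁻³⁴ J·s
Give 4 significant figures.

One Planck density: ρ_P = c⁵/(ℏG²) = 5.154 × 10⁹⁶ kg/m³.
220 × 5.154 × 10⁹⁶ kg/m³ = 1.134 × 10⁹⁹ kg/m³

1.134 × 10⁹⁹ kg/m³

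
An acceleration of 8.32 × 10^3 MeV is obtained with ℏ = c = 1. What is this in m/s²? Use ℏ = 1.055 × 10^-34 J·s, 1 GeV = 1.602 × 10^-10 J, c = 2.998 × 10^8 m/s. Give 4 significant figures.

Acceleration is [L]/[T]² = c·[E]/ℏ.
1 GeV → c/ℏ × (1 GeV in J) = 4.552 × 10^32 m/s².
Convert the energy scale: 8.32 × 10^3 MeV = 8.32 GeV.
Result: 8.32 × 4.552 × 10^32 = 3.788 × 10^33 m/s².

3.788 × 10^33 m/s²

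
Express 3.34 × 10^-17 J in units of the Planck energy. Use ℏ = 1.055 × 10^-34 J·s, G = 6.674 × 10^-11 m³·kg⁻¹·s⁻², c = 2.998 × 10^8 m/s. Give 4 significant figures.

1.707 × 10^-26

Planck energy: E_P = √(ℏc⁵/G) = 1.957 × 10^9 J.
3.34 × 10^-17 / 1.957 × 10^9 = 1.707 × 10^-26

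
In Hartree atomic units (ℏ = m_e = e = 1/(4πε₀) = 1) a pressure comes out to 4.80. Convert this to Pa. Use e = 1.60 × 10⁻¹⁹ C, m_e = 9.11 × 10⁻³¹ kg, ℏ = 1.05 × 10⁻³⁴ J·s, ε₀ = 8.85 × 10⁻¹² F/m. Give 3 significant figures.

1.45 × 10¹⁴ Pa

One atomic unit of pressure: P_au = E_h/a₀³ = m_e⁴e¹⁰/((4πε₀)⁵ℏ⁸) = 3.01 × 10¹³ Pa.
4.80 × 3.01 × 10¹³ Pa = 1.45 × 10¹⁴ Pa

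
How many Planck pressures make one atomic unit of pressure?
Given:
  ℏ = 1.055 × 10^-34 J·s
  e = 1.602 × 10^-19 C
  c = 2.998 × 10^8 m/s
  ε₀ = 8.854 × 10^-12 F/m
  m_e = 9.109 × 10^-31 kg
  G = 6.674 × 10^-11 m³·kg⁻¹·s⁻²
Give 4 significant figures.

6.323 × 10^-101

atomic unit of pressure: P_au = E_h/a₀³ = m_e⁴e¹⁰/((4πε₀)⁵ℏ⁸) = 2.929 × 10^13 Pa
Planck pressure: p_P = c⁷/(ℏG²) = 4.632 × 10^113 Pa
ratio = 2.929 × 10^13 / 4.632 × 10^113 = 6.323 × 10^-101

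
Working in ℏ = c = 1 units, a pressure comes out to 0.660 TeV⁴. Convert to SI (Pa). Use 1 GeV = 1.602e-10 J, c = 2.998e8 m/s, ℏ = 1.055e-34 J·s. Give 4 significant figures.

Pressure is [E]/[L]³ = [E]⁴/(ℏc)³.
1 GeV⁴ → 1/(ℏc)³ × (1 GeV in J)⁴ = 2.082e37 Pa.
Convert the energy scale: 0.660 TeV⁴ = 6.60e11 GeV⁴.
Result: 6.60e11 × 2.082e37 = 1.374e49 Pa.

1.374e49 Pa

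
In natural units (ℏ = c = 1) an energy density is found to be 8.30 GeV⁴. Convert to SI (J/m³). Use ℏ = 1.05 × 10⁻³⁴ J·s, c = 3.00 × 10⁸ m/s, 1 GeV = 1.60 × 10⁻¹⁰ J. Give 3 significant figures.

[E]/[L]³ = [E]⁴/(ℏc)³; restore (ℏc)⁻³.
1 GeV⁴ → 1/(ℏc)³ × (1 GeV in J)⁴ = 2.10 × 10³⁷ J/m³.
Result: 8.30 × 2.10 × 10³⁷ = 1.74 × 10³⁸ J/m³.

1.74 × 10³⁸ J/m³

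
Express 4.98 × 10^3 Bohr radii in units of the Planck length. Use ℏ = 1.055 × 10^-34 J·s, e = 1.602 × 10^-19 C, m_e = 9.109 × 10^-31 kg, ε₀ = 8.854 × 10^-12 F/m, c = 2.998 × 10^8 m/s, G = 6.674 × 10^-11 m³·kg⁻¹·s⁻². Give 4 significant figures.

1.632 × 10^28

Bohr radius: a₀ = 4πε₀ℏ²/(m_e e²) = 5.297 × 10^-11 m
Planck length: ℓ_P = √(ℏG/c³) = 1.616 × 10^-35 m
4.98 × 10^3 × 5.297 × 10^-11 / 1.616 × 10^-35 = 1.632 × 10^28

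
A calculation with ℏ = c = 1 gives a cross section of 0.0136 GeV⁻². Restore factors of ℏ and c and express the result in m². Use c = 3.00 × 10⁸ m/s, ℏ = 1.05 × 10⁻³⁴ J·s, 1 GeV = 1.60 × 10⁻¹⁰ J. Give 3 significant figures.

5.27 × 10⁻³⁴ m²

Area is [L]² = [E]⁻²·(ℏc)²; restore (ℏc)².
1 GeV⁻² → (ℏc)² × (1 GeV in J)⁻² = 3.88 × 10⁻³² m².
Result: 0.0136 × 3.88 × 10⁻³² = 5.27 × 10⁻³⁴ m².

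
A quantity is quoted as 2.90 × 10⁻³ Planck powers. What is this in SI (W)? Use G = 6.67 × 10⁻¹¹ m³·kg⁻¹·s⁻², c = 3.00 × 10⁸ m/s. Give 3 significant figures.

1.06 × 10⁵⁰ W

One Planck power: P_P = c⁵/G = 3.64 × 10⁵² W.
2.90 × 10⁻³ × 3.64 × 10⁵² W = 1.06 × 10⁵⁰ W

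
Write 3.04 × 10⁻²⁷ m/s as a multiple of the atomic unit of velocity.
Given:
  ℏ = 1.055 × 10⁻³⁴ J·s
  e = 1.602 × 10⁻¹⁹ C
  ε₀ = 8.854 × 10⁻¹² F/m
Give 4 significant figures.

atomic unit of velocity: v_au = e²/(4πε₀ℏ) = 2.186 × 10⁶ m/s.
3.04 × 10⁻²⁷ / 2.186 × 10⁶ = 1.390 × 10⁻³³

1.390 × 10⁻³³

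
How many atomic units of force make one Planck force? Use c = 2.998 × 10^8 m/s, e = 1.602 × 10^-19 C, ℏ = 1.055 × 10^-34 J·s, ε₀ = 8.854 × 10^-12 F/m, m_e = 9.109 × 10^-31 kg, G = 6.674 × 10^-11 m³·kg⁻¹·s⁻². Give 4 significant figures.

Planck force: F_P = c⁴/G = 1.210 × 10^44 N
atomic unit of force: F_au = E_h/a₀ = m_e²e⁶/((4πε₀)³ℏ⁴) = 8.220 × 10^-8 N
ratio = 1.210 × 10^44 / 8.220 × 10^-8 = 1.473 × 10^51

1.473 × 10^51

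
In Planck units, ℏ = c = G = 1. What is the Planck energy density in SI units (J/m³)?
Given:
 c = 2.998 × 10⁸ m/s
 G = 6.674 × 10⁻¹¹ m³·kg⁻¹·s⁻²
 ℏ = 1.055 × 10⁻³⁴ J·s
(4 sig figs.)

The unique combination of the constants set to 1 with dimensions of energy density is u_P = c⁷/(ℏG²).
  = 2.177 × 10⁵⁹ / 4.699 × 10⁻⁵⁵
  = 4.632 × 10¹¹³ J/m³

4.632 × 10¹¹³ J/m³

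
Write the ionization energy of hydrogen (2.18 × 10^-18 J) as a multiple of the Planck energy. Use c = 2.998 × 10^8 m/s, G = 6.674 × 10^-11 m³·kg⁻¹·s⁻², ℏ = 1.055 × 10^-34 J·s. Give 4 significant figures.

1.114 × 10^-27

Planck energy: E_P = √(ℏc⁵/G) = 1.957 × 10^9 J.
2.18 × 10^-18 / 1.957 × 10^9 = 1.114 × 10^-27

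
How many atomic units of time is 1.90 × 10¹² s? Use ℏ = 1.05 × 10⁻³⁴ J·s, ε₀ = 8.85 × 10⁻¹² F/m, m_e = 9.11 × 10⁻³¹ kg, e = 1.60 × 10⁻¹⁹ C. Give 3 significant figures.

7.92 × 10²⁸

atomic unit of time: τ_au = (4πε₀)²ℏ³/(m_e e⁴) = 2.40 × 10⁻¹⁷ s.
1.90 × 10¹² / 2.40 × 10⁻¹⁷ = 7.92 × 10²⁸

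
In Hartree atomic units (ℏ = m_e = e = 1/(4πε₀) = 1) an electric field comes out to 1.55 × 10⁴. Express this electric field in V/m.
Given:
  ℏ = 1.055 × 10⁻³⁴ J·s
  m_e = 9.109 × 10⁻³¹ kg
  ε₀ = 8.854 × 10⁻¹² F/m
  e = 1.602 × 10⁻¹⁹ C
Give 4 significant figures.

7.953 × 10¹⁵ V/m

One atomic unit of electric field: E_au = E_h/(e a₀) = m_e²e⁵/((4πε₀)³ℏ⁴) = 5.131 × 10¹¹ V/m.
1.55 × 10⁴ × 5.131 × 10¹¹ V/m = 7.953 × 10¹⁵ V/m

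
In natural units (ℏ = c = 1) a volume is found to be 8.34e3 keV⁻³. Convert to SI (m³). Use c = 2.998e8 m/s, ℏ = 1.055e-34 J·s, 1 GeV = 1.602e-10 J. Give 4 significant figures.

Volume is [L]³ = [E]⁻³·(ℏc)³.
1 GeV⁻³ → (ℏc)³ × (1 GeV in J)⁻³ = 7.696e-48 m³.
Convert the energy scale: 8.34e3 keV⁻³ = 8.34e21 GeV⁻³.
Result: 8.34e21 × 7.696e-48 = 6.418e-26 m³.

6.418e-26 m³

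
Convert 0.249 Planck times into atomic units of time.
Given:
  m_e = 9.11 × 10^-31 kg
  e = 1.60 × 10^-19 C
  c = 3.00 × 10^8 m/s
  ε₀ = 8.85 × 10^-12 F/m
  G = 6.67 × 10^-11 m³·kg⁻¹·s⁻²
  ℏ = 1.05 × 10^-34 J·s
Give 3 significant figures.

5.57 × 10^-28

Planck time: t_P = √(ℏG/c⁵) = 5.37 × 10^-44 s
atomic unit of time: τ_au = (4πε₀)²ℏ³/(m_e e⁴) = 2.40 × 10^-17 s
0.249 × 5.37 × 10^-44 / 2.40 × 10^-17 = 5.57 × 10^-28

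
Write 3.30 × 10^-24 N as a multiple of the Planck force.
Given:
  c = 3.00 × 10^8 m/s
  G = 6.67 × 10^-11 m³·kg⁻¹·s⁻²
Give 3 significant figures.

2.72 × 10^-68

Planck force: F_P = c⁴/G = 1.21 × 10^44 N.
3.30 × 10^-24 / 1.21 × 10^44 = 2.72 × 10^-68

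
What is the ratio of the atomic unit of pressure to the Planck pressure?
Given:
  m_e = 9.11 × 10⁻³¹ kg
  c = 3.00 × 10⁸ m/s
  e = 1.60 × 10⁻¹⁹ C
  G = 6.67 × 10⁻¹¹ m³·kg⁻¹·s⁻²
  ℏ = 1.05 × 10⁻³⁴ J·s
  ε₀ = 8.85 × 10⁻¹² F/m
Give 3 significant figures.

atomic unit of pressure: P_au = E_h/a₀³ = m_e⁴e¹⁰/((4πε₀)⁵ℏ⁸) = 3.01 × 10¹³ Pa
Planck pressure: p_P = c⁷/(ℏG²) = 4.68 × 10¹¹³ Pa
ratio = 3.01 × 10¹³ / 4.68 × 10¹¹³ = 6.44 × 10⁻¹⁰¹

6.44 × 10⁻¹⁰¹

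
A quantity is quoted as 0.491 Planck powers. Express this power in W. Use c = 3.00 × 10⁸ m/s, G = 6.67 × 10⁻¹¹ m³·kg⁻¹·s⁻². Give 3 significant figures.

One Planck power: P_P = c⁵/G = 3.64 × 10⁵² W.
0.491 × 3.64 × 10⁵² W = 1.79 × 10⁵² W

1.79 × 10⁵² W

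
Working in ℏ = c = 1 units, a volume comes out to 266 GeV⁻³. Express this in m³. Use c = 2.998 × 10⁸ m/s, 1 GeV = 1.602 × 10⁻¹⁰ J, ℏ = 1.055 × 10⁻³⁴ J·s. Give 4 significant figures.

Volume is [L]³ = [E]⁻³·(ℏc)³.
1 GeV⁻³ → (ℏc)³ × (1 GeV in J)⁻³ = 7.696 × 10⁻⁴⁸ m³.
Result: 266 × 7.696 × 10⁻⁴⁸ = 2.047 × 10⁻⁴⁵ m³.

2.047 × 10⁻⁴⁵ m³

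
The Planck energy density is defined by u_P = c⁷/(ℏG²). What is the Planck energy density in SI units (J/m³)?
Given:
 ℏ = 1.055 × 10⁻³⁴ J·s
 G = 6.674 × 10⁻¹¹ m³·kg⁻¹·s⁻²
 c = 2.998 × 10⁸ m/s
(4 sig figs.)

u_P = c⁷/(ℏG²)
  = 2.177 × 10⁵⁹ / 4.699 × 10⁻⁵⁵
  = 4.632 × 10¹¹³ J/m³

4.632 × 10¹¹³ J/m³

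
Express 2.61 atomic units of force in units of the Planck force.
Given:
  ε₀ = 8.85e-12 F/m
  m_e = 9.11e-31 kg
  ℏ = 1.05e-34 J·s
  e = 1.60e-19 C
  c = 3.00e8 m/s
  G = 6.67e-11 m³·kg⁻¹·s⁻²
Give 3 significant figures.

1.79e-51

atomic unit of force: F_au = E_h/a₀ = m_e²e⁶/((4πε₀)³ℏ⁴) = 8.33e-8 N
Planck force: F_P = c⁴/G = 1.21e44 N
2.61 × 8.33e-8 / 1.21e44 = 1.79e-51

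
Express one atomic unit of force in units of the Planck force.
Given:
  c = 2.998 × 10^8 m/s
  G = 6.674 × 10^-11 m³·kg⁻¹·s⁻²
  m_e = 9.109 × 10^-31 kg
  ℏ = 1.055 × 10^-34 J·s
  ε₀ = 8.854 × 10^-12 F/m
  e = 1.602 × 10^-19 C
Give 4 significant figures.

atomic unit of force: F_au = E_h/a₀ = m_e²e⁶/((4πε₀)³ℏ⁴) = 8.220 × 10^-8 N
Planck force: F_P = c⁴/G = 1.210 × 10^44 N
ratio = 8.220 × 10^-8 / 1.210 × 10^44 = 6.791 × 10^-52

6.791 × 10^-52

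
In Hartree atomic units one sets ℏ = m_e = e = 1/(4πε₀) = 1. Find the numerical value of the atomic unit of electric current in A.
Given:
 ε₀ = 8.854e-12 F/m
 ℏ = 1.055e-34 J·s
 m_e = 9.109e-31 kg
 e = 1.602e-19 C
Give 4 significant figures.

I_au = e E_h/ℏ = m_e e⁵/((4πε₀)²ℏ³)
E_h = 4.354e-18 J
e·E_h/ℏ = 6.612e-3 A

6.612e-3 A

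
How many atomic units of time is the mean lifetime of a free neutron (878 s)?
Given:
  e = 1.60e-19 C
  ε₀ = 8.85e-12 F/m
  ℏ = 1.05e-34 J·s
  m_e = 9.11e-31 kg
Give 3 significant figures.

3.66e19

atomic unit of time: τ_au = (4πε₀)²ℏ³/(m_e e⁴) = 2.40e-17 s.
878 / 2.40e-17 = 3.66e19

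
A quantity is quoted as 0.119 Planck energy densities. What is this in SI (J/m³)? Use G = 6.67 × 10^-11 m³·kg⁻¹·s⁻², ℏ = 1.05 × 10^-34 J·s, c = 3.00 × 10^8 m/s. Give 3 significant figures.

One Planck energy density: u_P = c⁷/(ℏG²) = 4.68 × 10^113 J/m³.
0.119 × 4.68 × 10^113 J/m³ = 5.57 × 10^112 J/m³

5.57 × 10^112 J/m³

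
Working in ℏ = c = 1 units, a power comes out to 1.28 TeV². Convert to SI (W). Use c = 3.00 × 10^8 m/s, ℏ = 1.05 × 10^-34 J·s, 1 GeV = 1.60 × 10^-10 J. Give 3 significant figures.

3.12 × 10^20 W

Power is [E]/[T] = [E]²/ℏ.
1 GeV² → 1/ℏ × (1 GeV in J)² = 2.44 × 10^14 W.
Convert the energy scale: 1.28 TeV² = 1.28 × 10^6 GeV².
Result: 1.28 × 10^6 × 2.44 × 10^14 = 3.12 × 10^20 W.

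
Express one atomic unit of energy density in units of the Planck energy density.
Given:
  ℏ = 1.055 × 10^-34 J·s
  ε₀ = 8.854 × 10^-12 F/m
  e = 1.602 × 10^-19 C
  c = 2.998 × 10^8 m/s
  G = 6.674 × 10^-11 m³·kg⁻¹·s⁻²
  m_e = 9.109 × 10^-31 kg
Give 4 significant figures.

6.323 × 10^-101

atomic unit of energy density: u_au = E_h/a₀³ = m_e⁴e¹⁰/((4πε₀)⁵ℏ⁸) = 2.929 × 10^13 J/m³
Planck energy density: u_P = c⁷/(ℏG²) = 4.632 × 10^113 J/m³
ratio = 2.929 × 10^13 / 4.632 × 10^113 = 6.323 × 10^-101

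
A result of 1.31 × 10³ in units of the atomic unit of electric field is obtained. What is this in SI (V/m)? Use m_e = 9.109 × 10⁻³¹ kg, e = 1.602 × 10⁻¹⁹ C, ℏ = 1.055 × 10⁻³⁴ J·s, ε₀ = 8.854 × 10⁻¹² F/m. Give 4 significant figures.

One atomic unit of electric field: E_au = E_h/(e a₀) = m_e²e⁵/((4πε₀)³ℏ⁴) = 5.131 × 10¹¹ V/m.
1.31 × 10³ × 5.131 × 10¹¹ V/m = 6.722 × 10¹⁴ V/m

6.722 × 10¹⁴ V/m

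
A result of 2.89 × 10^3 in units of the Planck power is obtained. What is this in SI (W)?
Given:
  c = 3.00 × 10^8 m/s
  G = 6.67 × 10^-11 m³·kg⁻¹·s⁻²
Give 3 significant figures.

One Planck power: P_P = c⁵/G = 3.64 × 10^52 W.
2.89 × 10^3 × 3.64 × 10^52 W = 1.05 × 10^56 W

1.05 × 10^56 W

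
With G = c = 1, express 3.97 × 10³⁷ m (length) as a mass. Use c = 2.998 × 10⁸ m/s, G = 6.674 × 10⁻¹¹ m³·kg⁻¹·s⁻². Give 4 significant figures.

5.346 × 10⁶⁴ kg

Length → mass via c²/G.
3.97 × 10³⁷ m × (c²/G) = 5.346 × 10⁶⁴ kg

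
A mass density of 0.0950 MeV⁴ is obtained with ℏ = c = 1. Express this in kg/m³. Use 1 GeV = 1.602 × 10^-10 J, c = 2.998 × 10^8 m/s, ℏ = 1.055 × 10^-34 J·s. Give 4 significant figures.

2.200 × 10^7 kg/m³

Mass density is [E]/(c²[L]³) = [E]⁴/(ℏ³c⁵).
1 GeV⁴ → 1/(ℏ³c⁵) × (1 GeV in J)⁴ = 2.316 × 10^20 kg/m³.
Convert the energy scale: 0.0950 MeV⁴ = 9.50 × 10^-14 GeV⁴.
Result: 9.50 × 10^-14 × 2.316 × 10^20 = 2.200 × 10^7 kg/m³.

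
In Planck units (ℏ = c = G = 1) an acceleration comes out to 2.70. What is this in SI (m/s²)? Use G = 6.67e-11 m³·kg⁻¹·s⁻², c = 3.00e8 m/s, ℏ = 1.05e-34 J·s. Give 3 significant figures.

One Planck acceleration: a_P = √(c⁷/(ℏG)) = 5.59e51 m/s².
2.70 × 5.59e51 m/s² = 1.51e52 m/s²

1.51e52 m/s²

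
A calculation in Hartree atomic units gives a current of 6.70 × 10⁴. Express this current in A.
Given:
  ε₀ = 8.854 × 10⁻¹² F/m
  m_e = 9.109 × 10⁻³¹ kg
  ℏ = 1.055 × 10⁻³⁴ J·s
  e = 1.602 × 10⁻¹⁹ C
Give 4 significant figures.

One atomic unit of electric current: I_au = e E_h/ℏ = m_e e⁵/((4πε₀)²ℏ³) = 6.612 × 10⁻³ A.
6.70 × 10⁴ × 6.612 × 10⁻³ A = 443 A

443 A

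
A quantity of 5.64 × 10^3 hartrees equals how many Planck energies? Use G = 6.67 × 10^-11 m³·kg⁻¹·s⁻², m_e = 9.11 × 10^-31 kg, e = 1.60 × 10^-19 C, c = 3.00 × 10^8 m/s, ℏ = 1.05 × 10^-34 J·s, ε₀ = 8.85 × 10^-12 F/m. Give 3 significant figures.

1.26 × 10^-23

hartree: E_h = m_e e⁴/(4πε₀ℏ)² = 4.38 × 10^-18 J
Planck energy: E_P = √(ℏc⁵/G) = 1.96 × 10^9 J
5.64 × 10^3 × 4.38 × 10^-18 / 1.96 × 10^9 = 1.26 × 10^-23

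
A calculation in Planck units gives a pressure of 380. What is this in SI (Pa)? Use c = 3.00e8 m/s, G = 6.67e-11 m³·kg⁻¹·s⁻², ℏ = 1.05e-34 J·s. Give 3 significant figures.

1.78e116 Pa

One Planck pressure: p_P = c⁷/(ℏG²) = 4.68e113 Pa.
380 × 4.68e113 Pa = 1.78e116 Pa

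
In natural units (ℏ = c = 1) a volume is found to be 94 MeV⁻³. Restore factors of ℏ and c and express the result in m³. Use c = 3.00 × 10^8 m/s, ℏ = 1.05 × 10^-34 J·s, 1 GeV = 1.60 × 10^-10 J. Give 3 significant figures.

7.17 × 10^-37 m³

Volume is [L]³ = [E]⁻³·(ℏc)³.
1 GeV⁻³ → (ℏc)³ × (1 GeV in J)⁻³ = 7.63 × 10^-48 m³.
Convert the energy scale: 94 MeV⁻³ = 9.40 × 10^10 GeV⁻³.
Result: 9.40 × 10^10 × 7.63 × 10^-48 = 7.17 × 10^-37 m³.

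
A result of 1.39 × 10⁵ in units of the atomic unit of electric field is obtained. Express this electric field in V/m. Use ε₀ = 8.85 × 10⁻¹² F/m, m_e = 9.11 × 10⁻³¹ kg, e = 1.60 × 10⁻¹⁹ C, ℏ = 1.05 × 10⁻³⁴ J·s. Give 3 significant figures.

One atomic unit of electric field: E_au = E_h/(e a₀) = m_e²e⁵/((4πε₀)³ℏ⁴) = 5.20 × 10¹¹ V/m.
1.39 × 10⁵ × 5.20 × 10¹¹ V/m = 7.23 × 10¹⁶ V/m

7.23 × 10¹⁶ V/m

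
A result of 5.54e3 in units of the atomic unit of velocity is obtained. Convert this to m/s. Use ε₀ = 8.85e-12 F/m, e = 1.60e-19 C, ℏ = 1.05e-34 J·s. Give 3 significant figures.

1.21e10 m/s

One atomic unit of velocity: v_au = e²/(4πε₀ℏ) = 2.19e6 m/s.
5.54e3 × 2.19e6 m/s = 1.21e10 m/s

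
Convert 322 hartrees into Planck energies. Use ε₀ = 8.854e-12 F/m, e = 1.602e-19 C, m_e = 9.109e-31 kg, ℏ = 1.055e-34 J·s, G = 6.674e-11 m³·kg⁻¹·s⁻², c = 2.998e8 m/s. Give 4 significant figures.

hartree: E_h = m_e e⁴/(4πε₀ℏ)² = 4.354e-18 J
Planck energy: E_P = √(ℏc⁵/G) = 1.957e9 J
322 × 4.354e-18 / 1.957e9 = 7.166e-25

7.166e-25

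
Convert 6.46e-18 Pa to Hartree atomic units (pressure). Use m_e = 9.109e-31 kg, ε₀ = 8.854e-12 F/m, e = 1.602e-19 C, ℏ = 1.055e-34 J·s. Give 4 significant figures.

2.205e-31

atomic unit of pressure: P_au = E_h/a₀³ = m_e⁴e¹⁰/((4πε₀)⁵ℏ⁸) = 2.929e13 Pa.
6.46e-18 / 2.929e13 = 2.205e-31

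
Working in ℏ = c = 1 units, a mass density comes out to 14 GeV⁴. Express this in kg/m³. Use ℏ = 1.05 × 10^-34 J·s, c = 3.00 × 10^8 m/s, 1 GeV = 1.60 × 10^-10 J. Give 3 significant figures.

3.26 × 10^21 kg/m³

Mass density is [E]/(c²[L]³) = [E]⁴/(ℏ³c⁵).
1 GeV⁴ → 1/(ℏ³c⁵) × (1 GeV in J)⁴ = 2.33 × 10^20 kg/m³.
Result: 14 × 2.33 × 10^20 = 3.26 × 10^21 kg/m³.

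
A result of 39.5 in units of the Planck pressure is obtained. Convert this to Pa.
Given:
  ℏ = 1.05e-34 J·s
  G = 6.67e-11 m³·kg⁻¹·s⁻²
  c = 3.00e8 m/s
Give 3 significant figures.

One Planck pressure: p_P = c⁷/(ℏG²) = 4.68e113 Pa.
39.5 × 4.68e113 Pa = 1.85e115 Pa

1.85e115 Pa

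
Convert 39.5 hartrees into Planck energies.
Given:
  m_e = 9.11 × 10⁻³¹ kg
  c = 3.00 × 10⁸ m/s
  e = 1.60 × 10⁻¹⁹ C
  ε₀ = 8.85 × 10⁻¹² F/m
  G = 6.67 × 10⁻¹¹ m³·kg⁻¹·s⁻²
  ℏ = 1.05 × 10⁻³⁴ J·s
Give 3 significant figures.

hartree: E_h = m_e e⁴/(4πε₀ℏ)² = 4.38 × 10⁻¹⁸ J
Planck energy: E_P = √(ℏc⁵/G) = 1.96 × 10⁹ J
39.5 × 4.38 × 10⁻¹⁸ / 1.96 × 10⁹ = 8.84 × 10⁻²⁶

8.84 × 10⁻²⁶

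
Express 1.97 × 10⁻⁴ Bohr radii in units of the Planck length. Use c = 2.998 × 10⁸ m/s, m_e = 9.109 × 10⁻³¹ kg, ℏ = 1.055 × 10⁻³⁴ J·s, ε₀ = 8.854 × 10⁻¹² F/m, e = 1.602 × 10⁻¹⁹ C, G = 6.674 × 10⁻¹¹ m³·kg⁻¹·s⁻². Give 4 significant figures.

Bohr radius: a₀ = 4πε₀ℏ²/(m_e e²) = 5.297 × 10⁻¹¹ m
Planck length: ℓ_P = √(ℏG/c³) = 1.616 × 10⁻³⁵ m
1.97 × 10⁻⁴ × 5.297 × 10⁻¹¹ / 1.616 × 10⁻³⁵ = 6.456 × 10²⁰

6.456 × 10²⁰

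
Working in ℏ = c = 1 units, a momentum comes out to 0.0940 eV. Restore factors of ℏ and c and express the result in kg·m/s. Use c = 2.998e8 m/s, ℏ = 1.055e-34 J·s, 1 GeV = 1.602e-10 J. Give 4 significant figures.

5.023e-29 kg·m/s

Momentum is [E]/c; divide by c.
1 GeV → 1/c × (1 GeV in J) = 5.344e-19 kg·m/s.
Convert the energy scale: 0.0940 eV = 9.40e-11 GeV.
Result: 9.40e-11 × 5.344e-19 = 5.023e-29 kg·m/s.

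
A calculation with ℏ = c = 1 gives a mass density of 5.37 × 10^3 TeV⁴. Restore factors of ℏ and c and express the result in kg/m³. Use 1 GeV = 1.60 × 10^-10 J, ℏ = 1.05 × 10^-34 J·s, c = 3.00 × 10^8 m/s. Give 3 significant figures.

1.25 × 10^36 kg/m³

Mass density is [E]/(c²[L]³) = [E]⁴/(ℏ³c⁵).
1 GeV⁴ → 1/(ℏ³c⁵) × (1 GeV in J)⁴ = 2.33 × 10^20 kg/m³.
Convert the energy scale: 5.37 × 10^3 TeV⁴ = 5.37 × 10^15 GeV⁴.
Result: 5.37 × 10^15 × 2.33 × 10^20 = 1.25 × 10^36 kg/m³.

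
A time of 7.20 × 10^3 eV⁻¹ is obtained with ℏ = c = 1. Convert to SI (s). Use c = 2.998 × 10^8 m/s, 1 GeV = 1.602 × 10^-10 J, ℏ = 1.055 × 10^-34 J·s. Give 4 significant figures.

4.742 × 10^-12 s

A time is [E]⁻¹ in ℏ=c=1; restore one factor of ℏ.
1 GeV⁻¹ → ℏ × (1 GeV in J)⁻¹ = 6.586 × 10^-25 s.
Convert the energy scale: 7.20 × 10^3 eV⁻¹ = 7.20 × 10^12 GeV⁻¹.
Result: 7.20 × 10^12 × 6.586 × 10^-25 = 4.742 × 10^-12 s.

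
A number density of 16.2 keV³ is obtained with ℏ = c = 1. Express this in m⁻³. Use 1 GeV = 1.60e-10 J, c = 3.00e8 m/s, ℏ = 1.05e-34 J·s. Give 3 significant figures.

Number density is [L]⁻³ = [E]³/(ℏc)³.
1 GeV³ → 1/(ℏc)³ × (1 GeV in J)³ = 1.31e47 m⁻³.
Convert the energy scale: 16.2 keV³ = 1.62e-17 GeV³.
Result: 1.62e-17 × 1.31e47 = 2.12e30 m⁻³.

2.12e30 m⁻³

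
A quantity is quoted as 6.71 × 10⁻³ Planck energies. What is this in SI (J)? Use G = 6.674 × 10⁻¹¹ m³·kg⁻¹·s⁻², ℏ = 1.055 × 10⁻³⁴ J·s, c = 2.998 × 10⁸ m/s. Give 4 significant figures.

One Planck energy: E_P = √(ℏc⁵/G) = 1.957 × 10⁹ J.
6.71 × 10⁻³ × 1.957 × 10⁹ J = 1.313 × 10⁷ J

1.313 × 10⁷ J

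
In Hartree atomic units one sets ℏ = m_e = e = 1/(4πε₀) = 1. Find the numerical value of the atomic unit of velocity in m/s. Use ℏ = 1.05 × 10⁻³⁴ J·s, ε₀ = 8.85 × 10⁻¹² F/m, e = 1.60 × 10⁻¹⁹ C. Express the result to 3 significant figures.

2.19 × 10⁶ m/s

v_au = e²/(4πε₀ℏ)
  = 2.56 × 10⁻³⁸ / 1.17 × 10⁻⁴⁴
  = 2.19 × 10⁶ m/s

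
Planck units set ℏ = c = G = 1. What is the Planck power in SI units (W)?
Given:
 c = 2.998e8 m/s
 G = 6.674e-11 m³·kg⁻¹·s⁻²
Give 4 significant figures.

The unique combination of the constants set to 1 with dimensions of power is P_P = c⁵/G.
  = 2.422e42 / 6.674e-11
  = 3.629e52 W

3.629e52 W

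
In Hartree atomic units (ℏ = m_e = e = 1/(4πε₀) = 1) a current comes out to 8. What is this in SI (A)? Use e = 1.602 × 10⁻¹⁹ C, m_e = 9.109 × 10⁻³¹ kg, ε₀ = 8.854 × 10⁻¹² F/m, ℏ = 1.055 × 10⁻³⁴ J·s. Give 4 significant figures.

One atomic unit of electric current: I_au = e E_h/ℏ = m_e e⁵/((4πε₀)²ℏ³) = 6.612 × 10⁻³ A.
8 × 6.612 × 10⁻³ A = 0.05290 A

0.05290 A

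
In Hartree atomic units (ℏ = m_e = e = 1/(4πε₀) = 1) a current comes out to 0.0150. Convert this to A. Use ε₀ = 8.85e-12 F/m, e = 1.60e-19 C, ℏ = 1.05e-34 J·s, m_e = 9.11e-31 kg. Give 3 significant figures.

1.00e-4 A

One atomic unit of electric current: I_au = e E_h/ℏ = m_e e⁵/((4πε₀)²ℏ³) = 6.67e-3 A.
0.0150 × 6.67e-3 A = 1.00e-4 A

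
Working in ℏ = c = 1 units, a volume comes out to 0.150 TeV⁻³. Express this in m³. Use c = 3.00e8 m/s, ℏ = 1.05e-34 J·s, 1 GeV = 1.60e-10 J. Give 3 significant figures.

1.14e-57 m³

Volume is [L]³ = [E]⁻³·(ℏc)³.
1 GeV⁻³ → (ℏc)³ × (1 GeV in J)⁻³ = 7.63e-48 m³.
Convert the energy scale: 0.150 TeV⁻³ = 1.50e-10 GeV⁻³.
Result: 1.50e-10 × 7.63e-48 = 1.14e-57 m³.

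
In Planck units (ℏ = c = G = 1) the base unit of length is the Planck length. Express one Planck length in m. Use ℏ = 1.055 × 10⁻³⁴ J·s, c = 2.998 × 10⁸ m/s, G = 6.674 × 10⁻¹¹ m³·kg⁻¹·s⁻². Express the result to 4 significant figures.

1.616 × 10⁻³⁵ m

ℓ_P = √(ℏG/c³)
  = √(2.613 × 10⁻⁷⁰)
  = 1.616 × 10⁻³⁵ m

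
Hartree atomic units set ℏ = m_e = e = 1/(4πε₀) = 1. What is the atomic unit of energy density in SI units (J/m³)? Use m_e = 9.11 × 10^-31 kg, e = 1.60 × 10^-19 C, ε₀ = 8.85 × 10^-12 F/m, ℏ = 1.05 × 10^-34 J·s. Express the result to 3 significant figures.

Dimensional analysis gives u_au = E_h/a₀³ = m_e⁴e¹⁰/((4πε₀)⁵ℏ⁸).
E_h = 4.38 × 10^-18 J
a₀ = 5.26 × 10^-11 m
E_h/a₀³ = 3.01 × 10^13 J/m³

3.01 × 10^13 J/m³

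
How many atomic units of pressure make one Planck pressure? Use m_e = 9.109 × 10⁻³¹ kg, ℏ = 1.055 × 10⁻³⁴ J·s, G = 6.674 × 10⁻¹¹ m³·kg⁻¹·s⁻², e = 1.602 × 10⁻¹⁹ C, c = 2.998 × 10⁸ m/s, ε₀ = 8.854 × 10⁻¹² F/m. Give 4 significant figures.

Planck pressure: p_P = c⁷/(ℏG²) = 4.632 × 10¹¹³ Pa
atomic unit of pressure: P_au = E_h/a₀³ = m_e⁴e¹⁰/((4πε₀)⁵ℏ⁸) = 2.929 × 10¹³ Pa
ratio = 4.632 × 10¹¹³ / 2.929 × 10¹³ = 1.581 × 10¹⁰⁰

1.581 × 10¹⁰⁰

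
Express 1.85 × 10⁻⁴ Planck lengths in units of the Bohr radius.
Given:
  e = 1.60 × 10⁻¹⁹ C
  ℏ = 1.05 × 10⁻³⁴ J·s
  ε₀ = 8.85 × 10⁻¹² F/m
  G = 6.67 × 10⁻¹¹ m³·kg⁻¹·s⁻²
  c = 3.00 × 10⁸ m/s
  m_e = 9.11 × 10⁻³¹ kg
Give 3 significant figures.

5.67 × 10⁻²⁹

Planck length: ℓ_P = √(ℏG/c³) = 1.61 × 10⁻³⁵ m
Bohr radius: a₀ = 4πε₀ℏ²/(m_e e²) = 5.26 × 10⁻¹¹ m
1.85 × 10⁻⁴ × 1.61 × 10⁻³⁵ / 5.26 × 10⁻¹¹ = 5.67 × 10⁻²⁹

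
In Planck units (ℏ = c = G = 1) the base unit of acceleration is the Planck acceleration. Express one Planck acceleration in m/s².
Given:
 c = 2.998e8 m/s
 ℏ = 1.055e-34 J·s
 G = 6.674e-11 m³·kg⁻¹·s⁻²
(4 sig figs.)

a_P = √(c⁷/(ℏG))
  = √(3.092e103)
  = 5.560e51 m/s²

5.560e51 m/s²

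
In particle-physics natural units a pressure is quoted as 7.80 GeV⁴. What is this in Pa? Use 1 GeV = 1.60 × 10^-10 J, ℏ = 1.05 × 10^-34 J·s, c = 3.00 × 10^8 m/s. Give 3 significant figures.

1.64 × 10^38 Pa

Pressure is [E]/[L]³ = [E]⁴/(ℏc)³.
1 GeV⁴ → 1/(ℏc)³ × (1 GeV in J)⁴ = 2.10 × 10^37 Pa.
Result: 7.80 × 2.10 × 10^37 = 1.64 × 10^38 Pa.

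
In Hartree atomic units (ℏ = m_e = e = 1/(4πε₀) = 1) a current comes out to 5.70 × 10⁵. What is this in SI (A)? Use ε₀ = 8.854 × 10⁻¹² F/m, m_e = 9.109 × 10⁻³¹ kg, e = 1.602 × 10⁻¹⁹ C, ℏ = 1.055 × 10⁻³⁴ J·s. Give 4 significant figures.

3.769 × 10³ A

One atomic unit of electric current: I_au = e E_h/ℏ = m_e e⁵/((4πε₀)²ℏ³) = 6.612 × 10⁻³ A.
5.70 × 10⁵ × 6.612 × 10⁻³ A = 3.769 × 10³ A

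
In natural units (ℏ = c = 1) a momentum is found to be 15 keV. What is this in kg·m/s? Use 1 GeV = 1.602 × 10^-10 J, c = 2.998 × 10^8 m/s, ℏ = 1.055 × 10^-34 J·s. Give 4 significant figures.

8.015 × 10^-24 kg·m/s

Momentum is [E]/c; divide by c.
1 GeV → 1/c × (1 GeV in J) = 5.344 × 10^-19 kg·m/s.
Convert the energy scale: 15 keV = 1.50 × 10^-5 GeV.
Result: 1.50 × 10^-5 × 5.344 × 10^-19 = 8.015 × 10^-24 kg·m/s.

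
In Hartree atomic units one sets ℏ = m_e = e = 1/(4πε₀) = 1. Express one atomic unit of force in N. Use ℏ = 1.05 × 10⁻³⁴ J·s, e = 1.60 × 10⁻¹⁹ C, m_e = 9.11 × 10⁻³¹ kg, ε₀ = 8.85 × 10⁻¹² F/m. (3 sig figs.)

8.33 × 10⁻⁸ N

F_au = E_h/a₀ = m_e²e⁶/((4πε₀)³ℏ⁴)
E_h = 4.38 × 10⁻¹⁸ J
a₀ = 5.26 × 10⁻¹¹ m
E_h/a₀ = 8.33 × 10⁻⁸ N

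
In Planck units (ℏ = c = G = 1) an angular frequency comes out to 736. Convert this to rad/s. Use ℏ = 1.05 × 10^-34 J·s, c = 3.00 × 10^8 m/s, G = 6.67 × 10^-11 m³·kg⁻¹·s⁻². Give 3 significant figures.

One Planck angular frequency: ω_P = √(c⁵/(ℏG)) = 1.86 × 10^43 rad/s.
736 × 1.86 × 10^43 rad/s = 1.37 × 10^46 rad/s

1.37 × 10^46 rad/s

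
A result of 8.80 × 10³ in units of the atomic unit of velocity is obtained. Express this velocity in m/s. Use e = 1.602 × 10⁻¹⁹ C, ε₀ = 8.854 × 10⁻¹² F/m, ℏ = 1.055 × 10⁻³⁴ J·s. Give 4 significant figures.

One atomic unit of velocity: v_au = e²/(4πε₀ℏ) = 2.186 × 10⁶ m/s.
8.80 × 10³ × 2.186 × 10⁶ m/s = 1.924 × 10¹⁰ m/s

1.924 × 10¹⁰ m/s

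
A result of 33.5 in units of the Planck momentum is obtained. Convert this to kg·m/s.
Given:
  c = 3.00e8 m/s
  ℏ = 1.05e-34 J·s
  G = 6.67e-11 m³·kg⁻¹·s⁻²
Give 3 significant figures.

218 kg·m/s

One Planck momentum: p_P = √(ℏc³/G) = 6.52 kg·m/s.
33.5 × 6.52 kg·m/s = 218 kg·m/s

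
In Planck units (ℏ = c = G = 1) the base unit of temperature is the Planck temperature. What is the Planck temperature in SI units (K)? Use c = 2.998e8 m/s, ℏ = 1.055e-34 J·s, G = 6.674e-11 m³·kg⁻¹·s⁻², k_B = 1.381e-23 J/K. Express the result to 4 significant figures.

1.417e32 K

T_P = √(ℏc⁵/G) / k_B
  = √(3.828e18) × 7.241e22
  = 1.417e32 K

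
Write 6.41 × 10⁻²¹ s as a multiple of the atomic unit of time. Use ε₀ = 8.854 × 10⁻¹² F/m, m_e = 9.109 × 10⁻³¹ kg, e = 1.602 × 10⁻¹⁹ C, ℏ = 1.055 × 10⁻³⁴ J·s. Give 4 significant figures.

2.646 × 10⁻⁴

atomic unit of time: τ_au = (4πε₀)²ℏ³/(m_e e⁴) = 2.423 × 10⁻¹⁷ s.
6.41 × 10⁻²¹ / 2.423 × 10⁻¹⁷ = 2.646 × 10⁻⁴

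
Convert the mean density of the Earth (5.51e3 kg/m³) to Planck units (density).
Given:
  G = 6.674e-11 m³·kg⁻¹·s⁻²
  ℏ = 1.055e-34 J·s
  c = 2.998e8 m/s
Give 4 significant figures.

Planck density: ρ_P = c⁵/(ℏG²) = 5.154e96 kg/m³.
5.51e3 / 5.154e96 = 1.069e-93

1.069e-93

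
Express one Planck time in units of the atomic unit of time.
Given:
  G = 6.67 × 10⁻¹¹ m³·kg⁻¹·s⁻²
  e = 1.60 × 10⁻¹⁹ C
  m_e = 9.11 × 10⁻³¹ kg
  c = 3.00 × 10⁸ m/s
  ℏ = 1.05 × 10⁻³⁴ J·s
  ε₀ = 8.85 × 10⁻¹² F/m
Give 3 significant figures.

2.24 × 10⁻²⁷

Planck time: t_P = √(ℏG/c⁵) = 5.37 × 10⁻⁴⁴ s
atomic unit of time: τ_au = (4πε₀)²ℏ³/(m_e e⁴) = 2.40 × 10⁻¹⁷ s
ratio = 5.37 × 10⁻⁴⁴ / 2.40 × 10⁻¹⁷ = 2.24 × 10⁻²⁷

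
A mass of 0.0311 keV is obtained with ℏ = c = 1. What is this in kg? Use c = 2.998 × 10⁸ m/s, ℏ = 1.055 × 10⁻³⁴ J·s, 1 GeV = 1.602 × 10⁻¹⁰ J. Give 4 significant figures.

5.543 × 10⁻³⁵ kg

Mass is [E]/c²; divide by c².
1 GeV → 1/c² × (1 GeV in J) = 1.782 × 10⁻²⁷ kg.
Convert the energy scale: 0.0311 keV = 3.11 × 10⁻⁸ GeV.
Result: 3.11 × 10⁻⁸ × 1.782 × 10⁻²⁷ = 5.543 × 10⁻³⁵ kg.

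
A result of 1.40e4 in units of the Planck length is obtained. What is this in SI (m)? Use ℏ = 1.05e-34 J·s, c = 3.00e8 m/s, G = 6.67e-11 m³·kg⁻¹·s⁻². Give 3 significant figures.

One Planck length: ℓ_P = √(ℏG/c³) = 1.61e-35 m.
1.40e4 × 1.61e-35 m = 2.25e-31 m

2.25e-31 m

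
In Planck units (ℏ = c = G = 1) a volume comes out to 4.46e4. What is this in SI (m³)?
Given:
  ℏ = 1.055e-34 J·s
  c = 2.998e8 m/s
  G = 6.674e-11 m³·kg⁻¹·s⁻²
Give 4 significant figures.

One Planck volume: V_P = (ℏG/c³)^(3/2) = 4.224e-105 m³.
4.46e4 × 4.224e-105 m³ = 1.884e-100 m³

1.884e-100 m³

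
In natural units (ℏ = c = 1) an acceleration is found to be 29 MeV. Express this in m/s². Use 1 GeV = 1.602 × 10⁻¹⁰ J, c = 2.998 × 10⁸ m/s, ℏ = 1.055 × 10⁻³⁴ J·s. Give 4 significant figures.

Acceleration is [L]/[T]² = c·[E]/ℏ.
1 GeV → c/ℏ × (1 GeV in J) = 4.552 × 10³² m/s².
Convert the energy scale: 29 MeV = 0.0290 GeV.
Result: 0.0290 × 4.552 × 10³² = 1.320 × 10³¹ m/s².

1.320 × 10³¹ m/s²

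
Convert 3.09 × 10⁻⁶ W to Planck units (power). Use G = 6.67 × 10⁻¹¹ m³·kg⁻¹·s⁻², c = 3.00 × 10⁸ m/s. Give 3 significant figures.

8.48 × 10⁻⁵⁹

Planck power: P_P = c⁵/G = 3.64 × 10⁵² W.
3.09 × 10⁻⁶ / 3.64 × 10⁵² = 8.48 × 10⁻⁵⁹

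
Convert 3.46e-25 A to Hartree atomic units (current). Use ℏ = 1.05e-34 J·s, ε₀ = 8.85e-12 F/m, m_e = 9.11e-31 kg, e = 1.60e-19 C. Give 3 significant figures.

atomic unit of electric current: I_au = e E_h/ℏ = m_e e⁵/((4πε₀)²ℏ³) = 6.67e-3 A.
3.46e-25 / 6.67e-3 = 5.19e-23

5.19e-23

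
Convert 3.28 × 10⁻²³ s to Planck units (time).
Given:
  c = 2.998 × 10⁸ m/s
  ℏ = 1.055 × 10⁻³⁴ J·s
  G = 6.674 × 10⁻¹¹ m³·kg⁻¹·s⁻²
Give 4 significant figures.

6.083 × 10²⁰

Planck time: t_P = √(ℏG/c⁵) = 5.392 × 10⁻⁴⁴ s.
3.28 × 10⁻²³ / 5.392 × 10⁻⁴⁴ = 6.083 × 10²⁰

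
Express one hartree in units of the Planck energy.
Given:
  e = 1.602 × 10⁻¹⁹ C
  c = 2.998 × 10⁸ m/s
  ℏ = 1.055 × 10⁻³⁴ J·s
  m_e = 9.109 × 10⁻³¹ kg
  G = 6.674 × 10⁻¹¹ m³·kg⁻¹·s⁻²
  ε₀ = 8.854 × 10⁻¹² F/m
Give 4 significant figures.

2.225 × 10⁻²⁷

hartree: E_h = m_e e⁴/(4πε₀ℏ)² = 4.354 × 10⁻¹⁸ J
Planck energy: E_P = √(ℏc⁵/G) = 1.957 × 10⁹ J
ratio = 4.354 × 10⁻¹⁸ / 1.957 × 10⁹ = 2.225 × 10⁻²⁷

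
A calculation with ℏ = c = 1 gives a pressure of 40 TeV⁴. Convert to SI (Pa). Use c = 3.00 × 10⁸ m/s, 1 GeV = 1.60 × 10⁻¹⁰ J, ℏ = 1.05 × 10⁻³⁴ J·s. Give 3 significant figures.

8.39 × 10⁵⁰ Pa

Pressure is [E]/[L]³ = [E]⁴/(ℏc)³.
1 GeV⁴ → 1/(ℏc)³ × (1 GeV in J)⁴ = 2.10 × 10³⁷ Pa.
Convert the energy scale: 40 TeV⁴ = 4.00 × 10¹³ GeV⁴.
Result: 4.00 × 10¹³ × 2.10 × 10³⁷ = 8.39 × 10⁵⁰ Pa.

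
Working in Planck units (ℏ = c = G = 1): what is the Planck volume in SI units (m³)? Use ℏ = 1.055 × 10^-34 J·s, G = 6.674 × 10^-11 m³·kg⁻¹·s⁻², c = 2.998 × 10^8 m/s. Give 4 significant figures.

4.224 × 10^-105 m³

From ℏ = c = G = 1 the volume scale is V_P = (ℏG/c³)^(3/2).
  = √(1.784 × 10^-209)
  = 4.224 × 10^-105 m³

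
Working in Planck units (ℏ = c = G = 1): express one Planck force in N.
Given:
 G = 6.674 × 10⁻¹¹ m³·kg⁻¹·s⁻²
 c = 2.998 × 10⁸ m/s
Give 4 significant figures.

1.210 × 10⁴⁴ N

The unique combination of the constants set to 1 with dimensions of force is F_P = c⁴/G.
  = 8.078 × 10³³ / 6.674 × 10⁻¹¹
  = 1.210 × 10⁴⁴ N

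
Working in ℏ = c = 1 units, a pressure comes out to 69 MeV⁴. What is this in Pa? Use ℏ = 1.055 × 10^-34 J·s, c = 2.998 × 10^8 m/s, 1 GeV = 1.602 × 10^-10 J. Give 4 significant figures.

Pressure is [E]/[L]³ = [E]⁴/(ℏc)³.
1 GeV⁴ → 1/(ℏc)³ × (1 GeV in J)⁴ = 2.082 × 10^37 Pa.
Convert the energy scale: 69 MeV⁴ = 6.90 × 10^-11 GeV⁴.
Result: 6.90 × 10^-11 × 2.082 × 10^37 = 1.436 × 10^27 Pa.

1.436 × 10^27 Pa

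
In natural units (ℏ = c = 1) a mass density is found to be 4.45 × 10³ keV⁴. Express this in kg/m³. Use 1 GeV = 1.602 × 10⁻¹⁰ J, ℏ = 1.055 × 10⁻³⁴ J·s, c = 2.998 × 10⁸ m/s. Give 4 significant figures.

Mass density is [E]/(c²[L]³) = [E]⁴/(ℏ³c⁵).
1 GeV⁴ → 1/(ℏ³c⁵) × (1 GeV in J)⁴ = 2.316 × 10²⁰ kg/m³.
Convert the energy scale: 4.45 × 10³ keV⁴ = 4.45 × 10⁻²¹ GeV⁴.
Result: 4.45 × 10⁻²¹ × 2.316 × 10²⁰ = 1.031 kg/m³.

1.031 kg/m³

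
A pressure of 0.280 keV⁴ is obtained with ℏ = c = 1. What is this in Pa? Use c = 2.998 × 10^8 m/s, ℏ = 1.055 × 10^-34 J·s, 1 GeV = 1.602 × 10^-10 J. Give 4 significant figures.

Pressure is [E]/[L]³ = [E]⁴/(ℏc)³.
1 GeV⁴ → 1/(ℏc)³ × (1 GeV in J)⁴ = 2.082 × 10^37 Pa.
Convert the energy scale: 0.280 keV⁴ = 2.80 × 10^-25 GeV⁴.
Result: 2.80 × 10^-25 × 2.082 × 10^37 = 5.828 × 10^12 Pa.

5.828 × 10^12 Pa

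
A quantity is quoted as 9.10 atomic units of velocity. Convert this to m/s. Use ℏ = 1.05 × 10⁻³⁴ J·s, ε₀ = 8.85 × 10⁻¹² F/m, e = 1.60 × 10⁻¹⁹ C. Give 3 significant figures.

One atomic unit of velocity: v_au = e²/(4πε₀ℏ) = 2.19 × 10⁶ m/s.
9.10 × 2.19 × 10⁶ m/s = 1.99 × 10⁷ m/s

1.99 × 10⁷ m/s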